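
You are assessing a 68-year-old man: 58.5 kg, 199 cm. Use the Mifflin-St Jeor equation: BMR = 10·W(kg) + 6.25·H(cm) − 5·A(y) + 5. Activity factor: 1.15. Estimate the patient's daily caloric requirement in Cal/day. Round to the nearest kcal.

1718 Cal/day

Mifflin-St Jeor (male): BMR = 10(58.5) + 6.25(199) − 5(68) + 5 = 585 + 1243.75 − 340 + 5 = 1493.75 kcal/day.
TEE = BMR × activity factor = 1493.75 × 1.15 = 1717.8125 kcal/day.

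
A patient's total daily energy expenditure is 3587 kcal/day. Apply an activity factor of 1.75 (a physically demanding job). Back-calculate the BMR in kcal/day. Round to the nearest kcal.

BMR = TEE ÷ activity factor = 3587 ÷ 1.75 = 2049.7143 kcal/day.

2050 kcal/day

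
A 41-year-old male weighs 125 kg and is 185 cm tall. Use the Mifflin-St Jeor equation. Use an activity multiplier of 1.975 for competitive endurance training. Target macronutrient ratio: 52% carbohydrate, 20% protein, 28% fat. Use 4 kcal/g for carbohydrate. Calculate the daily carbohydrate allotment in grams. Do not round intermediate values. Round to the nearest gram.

Mifflin-St Jeor (male): BMR = 10(125) + 6.25(185) − 5(41) + 5 = 1250 + 1156.25 − 205 + 5 = 2206.25 kcal/day.
TEE = 2206.25 × 1.975 = 4357.3438 kcal/day.
Carbohydrate energy = 52% × 4357.3438 = 2265.8188 kcal.
Carbohydrate = 2265.8188 ÷ 4 kcal/g = 566.4547 g.

566 g/day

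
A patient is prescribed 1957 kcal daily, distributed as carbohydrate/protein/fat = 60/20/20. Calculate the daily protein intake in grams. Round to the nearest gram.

98 g/day

Protein energy = 20% × 1957 = 391.4 kcal.
At 4 kcal/g: 391.4 ÷ 4 = 97.85 g.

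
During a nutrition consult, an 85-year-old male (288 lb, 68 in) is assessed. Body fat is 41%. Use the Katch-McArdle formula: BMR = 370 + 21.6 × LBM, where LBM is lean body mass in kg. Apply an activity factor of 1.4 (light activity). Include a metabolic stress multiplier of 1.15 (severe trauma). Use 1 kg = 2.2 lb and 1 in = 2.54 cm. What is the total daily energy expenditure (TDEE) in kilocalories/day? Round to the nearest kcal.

Convert to metric: weight = 288 ÷ 2.2 = 130.9091 kg; height = 68 × 2.54 = 172.72 cm.
LBM = 130.9091 × (1 − 0.41) = 77.2364 kg. Katch-McArdle: BMR = 370 + 21.6 × 77.2364 = 2038.3055 kcal/day.
TEE = BMR × activity factor = 2038.3055 × 1.4 = 2853.6276 kcal/day.
Apply stress factor: 2853.6276 × 1.15 = 3281.6718 kcal/day.

3282 kilocalories/day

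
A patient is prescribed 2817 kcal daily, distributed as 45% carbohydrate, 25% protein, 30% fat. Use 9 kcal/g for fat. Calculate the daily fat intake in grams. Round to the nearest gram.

Fat energy = 30% × 2817 = 845.1 kcal.
At 9 kcal/g: 845.1 ÷ 9 = 93.9 g.

94 g/day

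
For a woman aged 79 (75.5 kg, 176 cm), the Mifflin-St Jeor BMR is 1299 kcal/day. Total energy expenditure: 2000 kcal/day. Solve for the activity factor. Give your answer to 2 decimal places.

1.54

Activity factor = TEE ÷ BMR = 2000 ÷ 1299 = 1.54.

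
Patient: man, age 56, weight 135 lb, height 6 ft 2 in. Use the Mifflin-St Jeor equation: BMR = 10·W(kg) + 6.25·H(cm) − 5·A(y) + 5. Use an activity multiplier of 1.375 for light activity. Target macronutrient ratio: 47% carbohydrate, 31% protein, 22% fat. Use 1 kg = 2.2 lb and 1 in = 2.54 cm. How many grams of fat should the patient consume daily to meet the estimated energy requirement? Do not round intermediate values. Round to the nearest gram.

51 g/day

Convert to metric: weight = 135 ÷ 2.2 = 61.3636 kg; height = (6×12 + 2) × 2.54 = 74 × 2.54 = 187.96 cm.
Mifflin-St Jeor (male): BMR = 10(61.3636) + 6.25(187.96) − 5(56) + 5 = 613.6364 + 1174.75 − 280 + 5 = 1513.3864 kcal/day.
TEE = 1513.3864 × 1.375 = 2080.9063 kcal/day.
Fat energy = 22% × 2080.9063 = 457.7994 kcal.
Fat = 457.7994 ÷ 9 kcal/g = 50.8666 g.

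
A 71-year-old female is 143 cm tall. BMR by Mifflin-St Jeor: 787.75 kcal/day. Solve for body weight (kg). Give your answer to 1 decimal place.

787.75 = 10·W + 6.25(143) − 5(71) − 161
10·W = 787.75 − 377.75 = 410, so W = 41 kg.

41.0 kg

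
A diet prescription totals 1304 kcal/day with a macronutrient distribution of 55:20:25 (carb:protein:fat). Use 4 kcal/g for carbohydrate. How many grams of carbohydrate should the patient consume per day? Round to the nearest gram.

179 g/day

Carbohydrate energy = 55% × 1304 = 717.2 kcal.
At 4 kcal/g: 717.2 ÷ 4 = 179.3 g.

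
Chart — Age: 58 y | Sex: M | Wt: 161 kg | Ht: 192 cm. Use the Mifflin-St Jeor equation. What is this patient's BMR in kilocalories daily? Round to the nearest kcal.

2525 kilocalories daily

Mifflin-St Jeor (male): BMR = 10(161) + 6.25(192) − 5(58) + 5 = 1610 + 1200 − 290 + 5 = 2525 kcal/day.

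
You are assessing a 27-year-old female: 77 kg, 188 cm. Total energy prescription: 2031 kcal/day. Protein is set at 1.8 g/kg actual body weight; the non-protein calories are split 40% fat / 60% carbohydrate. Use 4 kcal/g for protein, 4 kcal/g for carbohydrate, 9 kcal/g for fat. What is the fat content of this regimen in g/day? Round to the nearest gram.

Protein = 1.8 × 77 = 138.6 g → 138.6 × 4 = 554.4 kcal.
Non-protein calories = 2031 − 554.4 = 1476.6 kcal.
Fat: 40% × 1476.6 = 590.64 kcal; carbohydrate: 885.96 kcal.
Fat: 590.64 kcal ÷ 9 kcal/g = 65.6267 g.

66 g/day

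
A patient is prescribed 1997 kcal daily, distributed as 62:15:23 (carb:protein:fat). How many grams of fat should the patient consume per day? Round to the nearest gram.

Fat energy = 23% × 1997 = 459.31 kcal.
At 9 kcal/g: 459.31 ÷ 9 = 51.0344 g.

51 g/day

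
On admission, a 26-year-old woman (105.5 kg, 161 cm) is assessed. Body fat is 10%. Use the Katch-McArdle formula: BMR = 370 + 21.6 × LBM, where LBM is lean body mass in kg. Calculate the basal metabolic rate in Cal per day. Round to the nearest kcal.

LBM = 105.5 × (1 − 0.1) = 94.95 kg. Katch-McArdle: BMR = 370 + 21.6 × 94.95 = 2420.92 kcal/day.

2421 Cal per day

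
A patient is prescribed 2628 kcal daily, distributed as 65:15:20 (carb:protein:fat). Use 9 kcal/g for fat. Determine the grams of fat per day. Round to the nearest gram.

58 g/day

Fat energy = 20% × 2628 = 525.6 kcal.
At 9 kcal/g: 525.6 ÷ 9 = 58.4 g.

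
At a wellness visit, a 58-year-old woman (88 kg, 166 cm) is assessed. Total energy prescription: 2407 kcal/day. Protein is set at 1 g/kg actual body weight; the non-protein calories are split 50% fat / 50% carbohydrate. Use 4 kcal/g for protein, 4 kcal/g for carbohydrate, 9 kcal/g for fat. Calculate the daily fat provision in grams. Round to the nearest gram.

114 g/day

Protein = 1 × 88 = 88 g → 88 × 4 = 352 kcal.
Non-protein calories = 2407 − 352 = 2055 kcal.
Fat: 50% × 2055 = 1027.5 kcal; carbohydrate: 1027.5 kcal.
Fat: 1027.5 kcal ÷ 9 kcal/g = 114.1667 g.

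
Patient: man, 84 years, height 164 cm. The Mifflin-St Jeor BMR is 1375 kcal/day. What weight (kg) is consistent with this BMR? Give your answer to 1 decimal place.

1375 = 10·W + 6.25(164) − 5(84) + 5
10·W = 1375 − 610 = 765, so W = 76.5 kg.

76.5 kg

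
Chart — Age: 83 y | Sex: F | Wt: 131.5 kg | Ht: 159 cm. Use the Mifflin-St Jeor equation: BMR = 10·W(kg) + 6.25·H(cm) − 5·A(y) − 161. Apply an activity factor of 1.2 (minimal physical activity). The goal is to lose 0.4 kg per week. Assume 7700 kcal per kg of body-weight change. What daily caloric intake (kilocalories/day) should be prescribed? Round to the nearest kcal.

Mifflin-St Jeor (female): BMR = 10(131.5) + 6.25(159) − 5(83) − 161 = 1315 + 993.75 − 415 − 161 = 1732.75 kcal/day.
TEE = 1732.75 × 1.2 = 2079.3 kcal/day.
Required daily deficit = 0.4 × 7700 ÷ 7 = 440 kcal/day.
Target intake = 2079.3 − 440 = 1639.3 kcal/day.

1639 kilocalories/day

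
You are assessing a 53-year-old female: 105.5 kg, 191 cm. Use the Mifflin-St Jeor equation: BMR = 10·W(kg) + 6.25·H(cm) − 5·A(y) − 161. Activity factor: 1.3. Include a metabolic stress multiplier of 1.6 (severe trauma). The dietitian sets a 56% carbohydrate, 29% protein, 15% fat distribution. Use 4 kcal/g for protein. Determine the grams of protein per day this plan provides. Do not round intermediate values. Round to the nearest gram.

275 g/day

Mifflin-St Jeor (female): BMR = 10(105.5) + 6.25(191) − 5(53) − 161 = 1055 + 1193.75 − 265 − 161 = 1822.75 kcal/day.
TEE = 1822.75 × 1.3 = 2369.575 kcal/day.
With stress factor 1.6: 2369.575 × 1.6 = 3791.32 kcal/day.
Protein energy = 29% × 3791.32 = 1099.4828 kcal.
Protein = 1099.4828 ÷ 4 kcal/g = 274.8707 g.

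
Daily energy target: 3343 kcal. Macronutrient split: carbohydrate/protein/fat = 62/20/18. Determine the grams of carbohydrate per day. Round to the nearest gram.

Carbohydrate energy = 62% × 3343 = 2072.66 kcal.
At 4 kcal/g: 2072.66 ÷ 4 = 518.165 g.

518 g/day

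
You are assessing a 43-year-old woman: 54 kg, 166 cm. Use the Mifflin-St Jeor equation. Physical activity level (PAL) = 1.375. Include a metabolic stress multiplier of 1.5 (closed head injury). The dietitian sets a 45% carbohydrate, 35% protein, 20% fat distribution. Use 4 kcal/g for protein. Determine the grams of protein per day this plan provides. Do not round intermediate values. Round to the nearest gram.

217 g/day

Mifflin-St Jeor (female): BMR = 10(54) + 6.25(166) − 5(43) − 161 = 540 + 1037.5 − 215 − 161 = 1201.5 kcal/day.
TEE = 1201.5 × 1.375 = 1652.0625 kcal/day.
With stress factor 1.5: 1652.0625 × 1.5 = 2478.0938 kcal/day.
Protein energy = 35% × 2478.0938 = 867.3328 kcal.
Protein = 867.3328 ÷ 4 kcal/g = 216.8332 g.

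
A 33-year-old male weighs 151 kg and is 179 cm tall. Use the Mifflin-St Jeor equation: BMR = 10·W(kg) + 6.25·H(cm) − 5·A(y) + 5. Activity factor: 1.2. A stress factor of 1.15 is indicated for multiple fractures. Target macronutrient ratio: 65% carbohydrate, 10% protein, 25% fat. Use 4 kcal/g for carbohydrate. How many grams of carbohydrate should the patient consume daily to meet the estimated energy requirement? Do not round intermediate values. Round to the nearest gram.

Mifflin-St Jeor (male): BMR = 10(151) + 6.25(179) − 5(33) + 5 = 1510 + 1118.75 − 165 + 5 = 2468.75 kcal/day.
TEE = 2468.75 × 1.2 = 2962.5 kcal/day.
With stress factor 1.15: 2962.5 × 1.15 = 3406.875 kcal/day.
Carbohydrate energy = 65% × 3406.875 = 2214.4688 kcal.
Carbohydrate = 2214.4688 ÷ 4 kcal/g = 553.6172 g.

554 g/day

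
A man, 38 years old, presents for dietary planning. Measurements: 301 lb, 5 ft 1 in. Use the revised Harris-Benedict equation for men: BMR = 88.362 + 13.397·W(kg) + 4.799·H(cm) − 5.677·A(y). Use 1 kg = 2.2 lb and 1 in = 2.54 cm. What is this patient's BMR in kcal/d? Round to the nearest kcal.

Convert to metric: weight = 301 ÷ 2.2 = 136.8182 kg; height = (5×12 + 1) × 2.54 = 61 × 2.54 = 154.94 cm.
Harris-Benedict: BMR = 88.362 + 13.397(136.8182) + 4.799(154.94) − 5.677(38) = 2449.1462 kcal/day.

2449 kcal/d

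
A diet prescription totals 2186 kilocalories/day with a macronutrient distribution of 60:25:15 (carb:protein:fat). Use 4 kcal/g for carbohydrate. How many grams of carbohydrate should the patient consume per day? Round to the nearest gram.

Carbohydrate energy = 60% × 2186 = 1311.6 kcal.
At 4 kcal/g: 1311.6 ÷ 4 = 327.9 g.

328 g/day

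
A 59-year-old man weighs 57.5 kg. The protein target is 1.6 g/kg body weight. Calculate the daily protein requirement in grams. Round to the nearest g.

Protein = 1.6 g/kg × 57.5 kg = 92 g/day.

92 g/day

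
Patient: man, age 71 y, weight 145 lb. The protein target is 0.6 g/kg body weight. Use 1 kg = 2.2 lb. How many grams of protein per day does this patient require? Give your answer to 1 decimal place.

39.5 g/day

Weight in kg = 145 ÷ 2.2 = 65.9091 kg.
Protein = 0.6 g/kg × 65.9091 kg = 39.5455 g/day.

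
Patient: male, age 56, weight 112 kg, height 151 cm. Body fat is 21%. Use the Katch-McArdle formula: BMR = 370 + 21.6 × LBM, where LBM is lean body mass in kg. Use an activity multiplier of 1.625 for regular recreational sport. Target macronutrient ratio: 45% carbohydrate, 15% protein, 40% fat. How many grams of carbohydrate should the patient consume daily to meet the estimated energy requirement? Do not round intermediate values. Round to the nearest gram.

417 g/day

LBM = 112 × (1 − 0.21) = 88.48 kg. Katch-McArdle: BMR = 370 + 21.6 × 88.48 = 2281.168 kcal/day.
TEE = 2281.168 × 1.625 = 3706.898 kcal/day.
Carbohydrate energy = 45% × 3706.898 = 1668.1041 kcal.
Carbohydrate = 1668.1041 ÷ 4 kcal/g = 417.026 g.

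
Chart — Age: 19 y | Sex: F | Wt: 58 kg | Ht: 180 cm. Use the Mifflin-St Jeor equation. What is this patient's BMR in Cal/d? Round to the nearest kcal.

Mifflin-St Jeor (female): BMR = 10(58) + 6.25(180) − 5(19) − 161 = 580 + 1125 − 95 − 161 = 1449 kcal/day.

1449 Cal/d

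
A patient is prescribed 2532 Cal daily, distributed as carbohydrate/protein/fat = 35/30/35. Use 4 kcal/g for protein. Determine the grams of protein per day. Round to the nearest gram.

Protein energy = 30% × 2532 = 759.6 kcal.
At 4 kcal/g: 759.6 ÷ 4 = 189.9 g.

190 g/day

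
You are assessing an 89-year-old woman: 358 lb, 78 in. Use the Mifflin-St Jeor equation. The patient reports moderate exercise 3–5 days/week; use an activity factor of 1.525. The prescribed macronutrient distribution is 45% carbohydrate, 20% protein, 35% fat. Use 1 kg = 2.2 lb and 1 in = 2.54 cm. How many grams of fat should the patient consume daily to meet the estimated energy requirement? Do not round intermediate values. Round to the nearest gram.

Convert to metric: weight = 358 ÷ 2.2 = 162.7273 kg; height = 78 × 2.54 = 198.12 cm.
Mifflin-St Jeor (female): BMR = 10(162.7273) + 6.25(198.12) − 5(89) − 161 = 1627.2727 + 1238.25 − 445 − 161 = 2259.5227 kcal/day.
TEE = 2259.5227 × 1.525 = 3445.7722 kcal/day.
Fat energy = 35% × 3445.7722 = 1206.0203 kcal.
Fat = 1206.0203 ÷ 9 kcal/g = 134.0023 g.

134 g/day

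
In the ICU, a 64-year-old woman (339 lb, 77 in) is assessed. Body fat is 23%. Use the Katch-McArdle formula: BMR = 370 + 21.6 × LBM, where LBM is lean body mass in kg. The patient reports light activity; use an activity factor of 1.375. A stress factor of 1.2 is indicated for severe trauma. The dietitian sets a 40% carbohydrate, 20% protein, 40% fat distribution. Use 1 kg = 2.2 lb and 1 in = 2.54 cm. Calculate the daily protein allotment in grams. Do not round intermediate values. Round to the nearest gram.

242 g/day

Convert to metric: weight = 339 ÷ 2.2 = 154.0909 kg; height = 77 × 2.54 = 195.58 cm.
LBM = 154.0909 × (1 − 0.23) = 118.65 kg. Katch-McArdle: BMR = 370 + 21.6 × 118.65 = 2932.84 kcal/day.
TEE = 2932.84 × 1.375 = 4032.655 kcal/day.
With stress factor 1.2: 4032.655 × 1.2 = 4839.186 kcal/day.
Protein energy = 20% × 4839.186 = 967.8372 kcal.
Protein = 967.8372 ÷ 4 kcal/g = 241.9593 g.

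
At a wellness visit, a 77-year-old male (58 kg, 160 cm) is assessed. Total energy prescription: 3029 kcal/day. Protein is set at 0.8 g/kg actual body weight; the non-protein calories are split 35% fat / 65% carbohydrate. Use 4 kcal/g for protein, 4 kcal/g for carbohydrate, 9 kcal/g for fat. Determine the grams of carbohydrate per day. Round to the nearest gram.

462 g/day

Protein = 0.8 × 58 = 46.4 g → 46.4 × 4 = 185.6 kcal.
Non-protein calories = 3029 − 185.6 = 2843.4 kcal.
Fat: 35% × 2843.4 = 995.19 kcal; carbohydrate: 1848.21 kcal.
Carbohydrate: 1848.21 kcal ÷ 4 kcal/g = 462.0525 g.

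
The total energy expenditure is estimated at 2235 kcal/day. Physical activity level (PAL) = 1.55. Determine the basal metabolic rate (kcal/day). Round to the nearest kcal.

BMR = TEE ÷ activity factor = 2235 ÷ 1.55 = 1441.9355 kcal/day.

1442 kcal/day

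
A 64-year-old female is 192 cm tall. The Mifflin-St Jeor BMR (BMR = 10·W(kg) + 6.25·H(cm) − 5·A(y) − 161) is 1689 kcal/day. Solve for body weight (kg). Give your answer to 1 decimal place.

1689 = 10·W + 6.25(192) − 5(64) − 161
10·W = 1689 − 719 = 970, so W = 97 kg.

97.0 kg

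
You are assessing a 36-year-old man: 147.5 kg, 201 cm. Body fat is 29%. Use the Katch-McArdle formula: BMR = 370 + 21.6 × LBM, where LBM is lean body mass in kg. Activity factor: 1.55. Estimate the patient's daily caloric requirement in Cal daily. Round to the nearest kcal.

4080 Cal daily

LBM = 147.5 × (1 − 0.29) = 104.725 kg. Katch-McArdle: BMR = 370 + 21.6 × 104.725 = 2632.06 kcal/day.
TEE = BMR × activity factor = 2632.06 × 1.55 = 4079.693 kcal/day.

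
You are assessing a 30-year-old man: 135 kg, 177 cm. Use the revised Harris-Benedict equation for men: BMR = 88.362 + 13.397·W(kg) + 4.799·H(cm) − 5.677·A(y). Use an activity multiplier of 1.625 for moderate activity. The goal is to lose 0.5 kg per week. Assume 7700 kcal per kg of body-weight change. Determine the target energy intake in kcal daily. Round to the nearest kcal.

Harris-Benedict: BMR = 88.362 + 13.397(135) + 4.799(177) − 5.677(30) = 2576.07 kcal/day.
TEE = 2576.07 × 1.625 = 4186.1138 kcal/day.
Required daily deficit = 0.5 × 7700 ÷ 7 = 550 kcal/day.
Target intake = 4186.1138 − 550 = 3636.1138 kcal/day.

3636 kcal daily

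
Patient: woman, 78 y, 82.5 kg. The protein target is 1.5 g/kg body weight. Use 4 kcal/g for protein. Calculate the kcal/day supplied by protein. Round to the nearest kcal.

495 kcal/day

Protein = 1.5 g/kg × 82.5 kg = 123.75 g/day.
Protein energy = 123.75 g × 4 kcal/g = 495 kcal/day.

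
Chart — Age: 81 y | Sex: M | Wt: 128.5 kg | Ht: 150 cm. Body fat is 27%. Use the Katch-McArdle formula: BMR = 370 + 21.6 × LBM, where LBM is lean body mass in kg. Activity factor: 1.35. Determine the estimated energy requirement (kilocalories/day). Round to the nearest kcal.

3235 kilocalories/day

LBM = 128.5 × (1 − 0.27) = 93.805 kg. Katch-McArdle: BMR = 370 + 21.6 × 93.805 = 2396.188 kcal/day.
TEE = BMR × activity factor = 2396.188 × 1.35 = 3234.8538 kcal/day.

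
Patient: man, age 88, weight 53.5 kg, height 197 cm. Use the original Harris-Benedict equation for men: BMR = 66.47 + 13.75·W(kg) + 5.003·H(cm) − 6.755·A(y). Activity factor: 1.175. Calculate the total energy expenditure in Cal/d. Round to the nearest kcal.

Harris-Benedict: BMR = 66.47 + 13.75(53.5) + 5.003(197) − 6.755(88) = 1193.246 kcal/day.
TEE = BMR × activity factor = 1193.246 × 1.175 = 1402.0641 kcal/day.

1402 Cal/d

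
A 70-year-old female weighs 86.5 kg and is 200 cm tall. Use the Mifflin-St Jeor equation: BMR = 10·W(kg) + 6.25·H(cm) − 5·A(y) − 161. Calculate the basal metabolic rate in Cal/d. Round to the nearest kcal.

Mifflin-St Jeor (female): BMR = 10(86.5) + 6.25(200) − 5(70) − 161 = 865 + 1250 − 350 − 161 = 1604 kcal/day.

1604 Cal/d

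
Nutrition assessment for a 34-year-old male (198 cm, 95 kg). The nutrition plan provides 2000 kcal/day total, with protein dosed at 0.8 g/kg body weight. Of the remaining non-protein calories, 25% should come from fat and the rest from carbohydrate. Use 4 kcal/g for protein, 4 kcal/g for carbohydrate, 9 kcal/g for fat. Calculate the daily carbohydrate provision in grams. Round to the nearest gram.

Protein = 0.8 × 95 = 76 g → 76 × 4 = 304 kcal.
Non-protein calories = 2000 − 304 = 1696 kcal.
Fat: 25% × 1696 = 424 kcal; carbohydrate: 1272 kcal.
Carbohydrate: 1272 kcal ÷ 4 kcal/g = 318 g.

318 g/day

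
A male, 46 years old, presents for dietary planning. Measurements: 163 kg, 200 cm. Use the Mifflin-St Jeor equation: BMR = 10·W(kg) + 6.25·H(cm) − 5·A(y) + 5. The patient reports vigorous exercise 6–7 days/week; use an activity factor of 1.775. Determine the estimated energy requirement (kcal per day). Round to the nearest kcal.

Mifflin-St Jeor (male): BMR = 10(163) + 6.25(200) − 5(46) + 5 = 1630 + 1250 − 230 + 5 = 2655 kcal/day.
TEE = BMR × activity factor = 2655 × 1.775 = 4712.625 kcal/day.

4713 kcal per day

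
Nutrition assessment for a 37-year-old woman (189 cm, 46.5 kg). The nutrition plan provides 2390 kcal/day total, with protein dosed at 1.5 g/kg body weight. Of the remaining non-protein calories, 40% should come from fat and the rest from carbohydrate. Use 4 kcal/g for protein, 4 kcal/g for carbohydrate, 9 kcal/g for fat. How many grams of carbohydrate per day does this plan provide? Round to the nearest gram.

Protein = 1.5 × 46.5 = 69.75 g → 69.75 × 4 = 279 kcal.
Non-protein calories = 2390 − 279 = 2111 kcal.
Fat: 40% × 2111 = 844.4 kcal; carbohydrate: 1266.6 kcal.
Carbohydrate: 1266.6 kcal ÷ 4 kcal/g = 316.65 g.

317 g/day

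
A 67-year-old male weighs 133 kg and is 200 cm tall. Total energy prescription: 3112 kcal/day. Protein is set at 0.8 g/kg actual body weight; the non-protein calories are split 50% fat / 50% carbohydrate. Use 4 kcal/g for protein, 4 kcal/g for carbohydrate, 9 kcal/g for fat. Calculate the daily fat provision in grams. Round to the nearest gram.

149 g/day

Protein = 0.8 × 133 = 106.4 g → 106.4 × 4 = 425.6 kcal.
Non-protein calories = 3112 − 425.6 = 2686.4 kcal.
Fat: 50% × 2686.4 = 1343.2 kcal; carbohydrate: 1343.2 kcal.
Fat: 1343.2 kcal ÷ 9 kcal/g = 149.2444 g.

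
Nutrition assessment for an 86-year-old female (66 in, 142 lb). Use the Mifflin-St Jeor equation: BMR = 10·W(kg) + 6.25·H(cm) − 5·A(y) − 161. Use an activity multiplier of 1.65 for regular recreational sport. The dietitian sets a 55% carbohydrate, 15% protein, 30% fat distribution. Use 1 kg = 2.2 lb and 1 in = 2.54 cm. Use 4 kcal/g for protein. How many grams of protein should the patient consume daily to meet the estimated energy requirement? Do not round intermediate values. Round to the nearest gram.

68 g/day

Convert to metric: weight = 142 ÷ 2.2 = 64.5455 kg; height = 66 × 2.54 = 167.64 cm.
Mifflin-St Jeor (female): BMR = 10(64.5455) + 6.25(167.64) − 5(86) − 161 = 645.4545 + 1047.75 − 430 − 161 = 1102.2045 kcal/day.
TEE = 1102.2045 × 1.65 = 1818.6375 kcal/day.
Protein energy = 15% × 1818.6375 = 272.7956 kcal.
Protein = 272.7956 ÷ 4 kcal/g = 68.1989 g.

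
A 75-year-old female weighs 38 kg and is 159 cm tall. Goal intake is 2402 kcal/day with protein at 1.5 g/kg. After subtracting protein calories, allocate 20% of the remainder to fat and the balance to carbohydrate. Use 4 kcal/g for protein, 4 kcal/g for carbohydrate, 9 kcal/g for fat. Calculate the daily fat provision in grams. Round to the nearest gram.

48 g/day

Protein = 1.5 × 38 = 57 g → 57 × 4 = 228 kcal.
Non-protein calories = 2402 − 228 = 2174 kcal.
Fat: 20% × 2174 = 434.8 kcal; carbohydrate: 1739.2 kcal.
Fat: 434.8 kcal ÷ 9 kcal/g = 48.3111 g.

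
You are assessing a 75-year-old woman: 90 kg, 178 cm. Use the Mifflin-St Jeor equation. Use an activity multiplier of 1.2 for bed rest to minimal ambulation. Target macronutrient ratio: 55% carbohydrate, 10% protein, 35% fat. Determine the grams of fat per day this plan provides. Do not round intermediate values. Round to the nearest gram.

Mifflin-St Jeor (female): BMR = 10(90) + 6.25(178) − 5(75) − 161 = 900 + 1112.5 − 375 − 161 = 1476.5 kcal/day.
TEE = 1476.5 × 1.2 = 1771.8 kcal/day.
Fat energy = 35% × 1771.8 = 620.13 kcal.
Fat = 620.13 ÷ 9 kcal/g = 68.9033 g.

69 g/day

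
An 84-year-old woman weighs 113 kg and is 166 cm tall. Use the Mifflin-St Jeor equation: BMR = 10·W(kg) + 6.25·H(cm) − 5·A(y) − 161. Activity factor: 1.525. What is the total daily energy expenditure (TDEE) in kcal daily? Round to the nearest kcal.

2419 kcal daily

Mifflin-St Jeor (female): BMR = 10(113) + 6.25(166) − 5(84) − 161 = 1130 + 1037.5 − 420 − 161 = 1586.5 kcal/day.
TEE = BMR × activity factor = 1586.5 × 1.525 = 2419.4125 kcal/day.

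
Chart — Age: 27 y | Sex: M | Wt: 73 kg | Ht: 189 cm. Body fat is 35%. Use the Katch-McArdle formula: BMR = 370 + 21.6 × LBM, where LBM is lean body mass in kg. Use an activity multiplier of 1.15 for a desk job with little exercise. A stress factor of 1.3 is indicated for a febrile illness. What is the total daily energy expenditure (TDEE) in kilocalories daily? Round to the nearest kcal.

2085 kilocalories daily

LBM = 73 × (1 − 0.35) = 47.45 kg. Katch-McArdle: BMR = 370 + 21.6 × 47.45 = 1394.92 kcal/day.
TEE = BMR × activity factor = 1394.92 × 1.15 = 1604.158 kcal/day.
Apply stress factor: 1604.158 × 1.3 = 2085.4054 kcal/day.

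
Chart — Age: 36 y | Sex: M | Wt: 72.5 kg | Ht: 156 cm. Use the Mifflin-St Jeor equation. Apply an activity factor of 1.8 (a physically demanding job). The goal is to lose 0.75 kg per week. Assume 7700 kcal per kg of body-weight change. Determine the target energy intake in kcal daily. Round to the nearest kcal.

Mifflin-St Jeor (male): BMR = 10(72.5) + 6.25(156) − 5(36) + 5 = 725 + 975 − 180 + 5 = 1525 kcal/day.
TEE = 1525 × 1.8 = 2745 kcal/day.
Required daily deficit = 0.75 × 7700 ÷ 7 = 825 kcal/day.
Target intake = 2745 − 825 = 1920 kcal/day.

1920 kcal daily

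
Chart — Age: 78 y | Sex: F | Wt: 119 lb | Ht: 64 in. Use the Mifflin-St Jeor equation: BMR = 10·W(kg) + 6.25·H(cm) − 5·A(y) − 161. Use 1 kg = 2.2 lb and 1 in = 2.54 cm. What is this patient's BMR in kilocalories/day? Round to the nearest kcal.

1006 kilocalories/day

Convert to metric: weight = 119 ÷ 2.2 = 54.0909 kg; height = 64 × 2.54 = 162.56 cm.
Mifflin-St Jeor (female): BMR = 10(54.0909) + 6.25(162.56) − 5(78) − 161 = 540.9091 + 1016 − 390 − 161 = 1005.9091 kcal/day.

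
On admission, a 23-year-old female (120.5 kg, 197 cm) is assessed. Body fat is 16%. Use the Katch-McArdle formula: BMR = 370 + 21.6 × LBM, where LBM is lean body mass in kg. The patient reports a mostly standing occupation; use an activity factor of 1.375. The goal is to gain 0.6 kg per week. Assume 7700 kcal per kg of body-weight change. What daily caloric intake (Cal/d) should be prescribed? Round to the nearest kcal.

4175 Cal/d

LBM = 120.5 × (1 − 0.16) = 101.22 kg. Katch-McArdle: BMR = 370 + 21.6 × 101.22 = 2556.352 kcal/day.
TEE = 2556.352 × 1.375 = 3514.984 kcal/day.
Required daily surplus = 0.6 × 7700 ÷ 7 = 660 kcal/day.
Target intake = 3514.984 + 660 = 4174.984 kcal/day.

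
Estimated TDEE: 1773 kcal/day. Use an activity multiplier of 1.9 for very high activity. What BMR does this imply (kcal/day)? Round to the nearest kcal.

BMR = TEE ÷ activity factor = 1773 ÷ 1.9 = 933.1579 kcal/day.

933 kcal/day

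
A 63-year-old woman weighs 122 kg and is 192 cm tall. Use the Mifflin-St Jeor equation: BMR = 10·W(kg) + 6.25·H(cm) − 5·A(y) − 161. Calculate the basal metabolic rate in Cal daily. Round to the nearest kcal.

1944 Cal daily

Mifflin-St Jeor (female): BMR = 10(122) + 6.25(192) − 5(63) − 161 = 1220 + 1200 − 315 − 161 = 1944 kcal/day.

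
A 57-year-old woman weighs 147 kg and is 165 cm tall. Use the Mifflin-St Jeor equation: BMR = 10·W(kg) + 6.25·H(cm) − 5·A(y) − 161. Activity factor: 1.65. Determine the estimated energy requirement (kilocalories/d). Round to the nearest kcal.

Mifflin-St Jeor (female): BMR = 10(147) + 6.25(165) − 5(57) − 161 = 1470 + 1031.25 − 285 − 161 = 2055.25 kcal/day.
TEE = BMR × activity factor = 2055.25 × 1.65 = 3391.1625 kcal/day.

3391 kilocalories/d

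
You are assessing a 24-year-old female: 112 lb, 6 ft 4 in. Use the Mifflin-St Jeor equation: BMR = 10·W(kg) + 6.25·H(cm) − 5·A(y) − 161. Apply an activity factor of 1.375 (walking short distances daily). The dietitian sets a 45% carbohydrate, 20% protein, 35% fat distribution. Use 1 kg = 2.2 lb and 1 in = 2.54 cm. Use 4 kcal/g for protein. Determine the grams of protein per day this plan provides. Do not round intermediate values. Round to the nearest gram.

Convert to metric: weight = 112 ÷ 2.2 = 50.9091 kg; height = (6×12 + 4) × 2.54 = 76 × 2.54 = 193.04 cm.
Mifflin-St Jeor (female): BMR = 10(50.9091) + 6.25(193.04) − 5(24) − 161 = 509.0909 + 1206.5 − 120 − 161 = 1434.5909 kcal/day.
TEE = 1434.5909 × 1.375 = 1972.5625 kcal/day.
Protein energy = 20% × 1972.5625 = 394.5125 kcal.
Protein = 394.5125 ÷ 4 kcal/g = 98.6281 g.

99 g/day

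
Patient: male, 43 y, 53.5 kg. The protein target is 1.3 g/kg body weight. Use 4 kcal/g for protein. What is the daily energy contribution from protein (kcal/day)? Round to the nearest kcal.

Protein = 1.3 g/kg × 53.5 kg = 69.55 g/day.
Protein energy = 69.55 g × 4 kcal/g = 278.2 kcal/day.

278 kcal/day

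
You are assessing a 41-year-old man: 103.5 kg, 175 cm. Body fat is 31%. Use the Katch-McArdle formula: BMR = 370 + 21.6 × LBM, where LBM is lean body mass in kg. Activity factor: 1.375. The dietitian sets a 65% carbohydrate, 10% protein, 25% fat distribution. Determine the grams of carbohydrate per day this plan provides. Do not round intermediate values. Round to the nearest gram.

427 g/day

LBM = 103.5 × (1 − 0.31) = 71.415 kg. Katch-McArdle: BMR = 370 + 21.6 × 71.415 = 1912.564 kcal/day.
TEE = 1912.564 × 1.375 = 2629.7755 kcal/day.
Carbohydrate energy = 65% × 2629.7755 = 1709.3541 kcal.
Carbohydrate = 1709.3541 ÷ 4 kcal/g = 427.3385 g.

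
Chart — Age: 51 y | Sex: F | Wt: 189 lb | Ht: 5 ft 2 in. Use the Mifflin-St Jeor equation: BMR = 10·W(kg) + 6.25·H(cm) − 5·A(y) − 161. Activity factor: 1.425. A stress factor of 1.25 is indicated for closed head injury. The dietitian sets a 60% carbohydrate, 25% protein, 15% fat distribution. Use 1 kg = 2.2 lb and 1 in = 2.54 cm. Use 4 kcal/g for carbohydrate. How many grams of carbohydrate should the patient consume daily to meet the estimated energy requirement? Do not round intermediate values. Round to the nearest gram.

381 g/day

Convert to metric: weight = 189 ÷ 2.2 = 85.9091 kg; height = (5×12 + 2) × 2.54 = 62 × 2.54 = 157.48 cm.
Mifflin-St Jeor (female): BMR = 10(85.9091) + 6.25(157.48) − 5(51) − 161 = 859.0909 + 984.25 − 255 − 161 = 1427.3409 kcal/day.
TEE = 1427.3409 × 1.425 = 2033.9608 kcal/day.
With stress factor 1.25: 2033.9608 × 1.25 = 2542.451 kcal/day.
Carbohydrate energy = 60% × 2542.451 = 1525.4706 kcal.
Carbohydrate = 1525.4706 ÷ 4 kcal/g = 381.3676 g.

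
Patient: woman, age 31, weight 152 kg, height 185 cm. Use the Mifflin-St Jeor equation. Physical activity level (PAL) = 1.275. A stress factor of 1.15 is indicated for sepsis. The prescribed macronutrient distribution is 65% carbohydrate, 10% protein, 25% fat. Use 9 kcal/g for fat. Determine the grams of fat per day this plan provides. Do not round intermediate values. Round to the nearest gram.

Mifflin-St Jeor (female): BMR = 10(152) + 6.25(185) − 5(31) − 161 = 1520 + 1156.25 − 155 − 161 = 2360.25 kcal/day.
TEE = 2360.25 × 1.275 = 3009.3188 kcal/day.
With stress factor 1.15: 3009.3188 × 1.15 = 3460.7166 kcal/day.
Fat energy = 25% × 3460.7166 = 865.1791 kcal.
Fat = 865.1791 ÷ 9 kcal/g = 96.131 g.

96 g/day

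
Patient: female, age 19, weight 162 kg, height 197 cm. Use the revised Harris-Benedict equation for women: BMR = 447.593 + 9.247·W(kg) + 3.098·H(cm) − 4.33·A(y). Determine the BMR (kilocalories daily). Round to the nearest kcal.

2474 kilocalories daily

Harris-Benedict: BMR = 447.593 + 9.247(162) + 3.098(197) − 4.33(19) = 2473.643 kcal/day.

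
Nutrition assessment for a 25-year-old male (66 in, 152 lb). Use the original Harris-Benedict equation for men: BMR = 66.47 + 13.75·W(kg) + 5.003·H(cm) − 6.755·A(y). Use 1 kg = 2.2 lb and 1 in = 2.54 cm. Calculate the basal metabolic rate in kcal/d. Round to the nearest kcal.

Convert to metric: weight = 152 ÷ 2.2 = 69.0909 kg; height = 66 × 2.54 = 167.64 cm.
Harris-Benedict: BMR = 66.47 + 13.75(69.0909) + 5.003(167.64) − 6.755(25) = 1686.2979 kcal/day.

1686 kcal/d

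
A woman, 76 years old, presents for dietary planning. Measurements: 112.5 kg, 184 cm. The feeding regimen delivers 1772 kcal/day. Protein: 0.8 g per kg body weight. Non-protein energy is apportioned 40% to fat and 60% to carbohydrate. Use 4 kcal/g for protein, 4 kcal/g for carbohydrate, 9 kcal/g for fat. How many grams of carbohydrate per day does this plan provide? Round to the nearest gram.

212 g/day

Protein = 0.8 × 112.5 = 90 g → 90 × 4 = 360 kcal.
Non-protein calories = 1772 − 360 = 1412 kcal.
Fat: 40% × 1412 = 564.8 kcal; carbohydrate: 847.2 kcal.
Carbohydrate: 847.2 kcal ÷ 4 kcal/g = 211.8 g.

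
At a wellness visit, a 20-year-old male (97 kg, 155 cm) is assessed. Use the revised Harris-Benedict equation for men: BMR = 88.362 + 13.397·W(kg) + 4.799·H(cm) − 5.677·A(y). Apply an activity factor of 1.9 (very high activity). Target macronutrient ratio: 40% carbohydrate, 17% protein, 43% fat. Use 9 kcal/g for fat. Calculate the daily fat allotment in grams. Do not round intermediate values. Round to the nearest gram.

183 g/day

Harris-Benedict: BMR = 88.362 + 13.397(97) + 4.799(155) − 5.677(20) = 2018.176 kcal/day.
TEE = 2018.176 × 1.9 = 3834.5344 kcal/day.
Fat energy = 43% × 3834.5344 = 1648.8498 kcal.
Fat = 1648.8498 ÷ 9 kcal/g = 183.2055 g.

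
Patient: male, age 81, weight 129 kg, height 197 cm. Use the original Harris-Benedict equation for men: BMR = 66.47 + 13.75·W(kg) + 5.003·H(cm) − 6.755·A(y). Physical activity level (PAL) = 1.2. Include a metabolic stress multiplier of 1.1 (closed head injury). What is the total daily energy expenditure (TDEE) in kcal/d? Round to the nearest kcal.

Harris-Benedict: BMR = 66.47 + 13.75(129) + 5.003(197) − 6.755(81) = 2278.656 kcal/day.
TEE = BMR × activity factor = 2278.656 × 1.2 = 2734.3872 kcal/day.
Apply stress factor: 2734.3872 × 1.1 = 3007.8259 kcal/day.

3008 kcal/d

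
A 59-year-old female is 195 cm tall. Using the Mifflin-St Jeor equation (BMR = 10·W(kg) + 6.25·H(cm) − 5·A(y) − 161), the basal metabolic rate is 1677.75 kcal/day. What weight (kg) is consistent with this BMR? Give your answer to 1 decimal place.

1677.75 = 10·W + 6.25(195) − 5(59) − 161
10·W = 1677.75 − 762.75 = 915, so W = 91.5 kg.

91.5 kg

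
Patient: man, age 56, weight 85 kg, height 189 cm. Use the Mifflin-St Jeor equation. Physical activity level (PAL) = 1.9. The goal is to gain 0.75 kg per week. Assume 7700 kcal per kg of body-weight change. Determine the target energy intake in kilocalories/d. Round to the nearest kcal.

4162 kilocalories/d

Mifflin-St Jeor (male): BMR = 10(85) + 6.25(189) − 5(56) + 5 = 850 + 1181.25 − 280 + 5 = 1756.25 kcal/day.
TEE = 1756.25 × 1.9 = 3336.875 kcal/day.
Required daily surplus = 0.75 × 7700 ÷ 7 = 825 kcal/day.
Target intake = 3336.875 + 825 = 4161.875 kcal/day.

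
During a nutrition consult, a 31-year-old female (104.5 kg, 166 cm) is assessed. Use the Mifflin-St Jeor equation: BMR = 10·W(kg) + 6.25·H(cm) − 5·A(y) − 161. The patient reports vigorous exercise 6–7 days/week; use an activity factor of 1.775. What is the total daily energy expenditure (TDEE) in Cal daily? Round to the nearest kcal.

Mifflin-St Jeor (female): BMR = 10(104.5) + 6.25(166) − 5(31) − 161 = 1045 + 1037.5 − 155 − 161 = 1766.5 kcal/day.
TEE = BMR × activity factor = 1766.5 × 1.775 = 3135.5375 kcal/day.

3136 Cal daily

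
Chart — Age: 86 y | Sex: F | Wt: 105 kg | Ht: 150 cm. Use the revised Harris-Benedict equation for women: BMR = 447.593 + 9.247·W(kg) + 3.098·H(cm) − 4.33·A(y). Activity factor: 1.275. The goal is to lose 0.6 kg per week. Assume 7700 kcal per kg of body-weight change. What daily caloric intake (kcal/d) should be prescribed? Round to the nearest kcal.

1266 kcal/d

Harris-Benedict: BMR = 447.593 + 9.247(105) + 3.098(150) − 4.33(86) = 1510.848 kcal/day.
TEE = 1510.848 × 1.275 = 1926.3312 kcal/day.
Required daily deficit = 0.6 × 7700 ÷ 7 = 660 kcal/day.
Target intake = 1926.3312 − 660 = 1266.3312 kcal/day.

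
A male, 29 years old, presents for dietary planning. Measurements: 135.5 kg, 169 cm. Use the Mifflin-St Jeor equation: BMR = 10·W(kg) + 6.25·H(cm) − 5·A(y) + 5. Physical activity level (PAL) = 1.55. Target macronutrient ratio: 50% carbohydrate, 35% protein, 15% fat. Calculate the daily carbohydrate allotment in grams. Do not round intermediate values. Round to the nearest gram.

440 g/day

Mifflin-St Jeor (male): BMR = 10(135.5) + 6.25(169) − 5(29) + 5 = 1355 + 1056.25 − 145 + 5 = 2271.25 kcal/day.
TEE = 2271.25 × 1.55 = 3520.4375 kcal/day.
Carbohydrate energy = 50% × 3520.4375 = 1760.2188 kcal.
Carbohydrate = 1760.2188 ÷ 4 kcal/g = 440.0547 g.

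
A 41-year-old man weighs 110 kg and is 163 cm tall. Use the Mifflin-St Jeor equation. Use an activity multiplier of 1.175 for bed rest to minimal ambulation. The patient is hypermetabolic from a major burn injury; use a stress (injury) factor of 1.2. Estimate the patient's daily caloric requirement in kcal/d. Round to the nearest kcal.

2705 kcal/d

Mifflin-St Jeor (male): BMR = 10(110) + 6.25(163) − 5(41) + 5 = 1100 + 1018.75 − 205 + 5 = 1918.75 kcal/day.
TEE = BMR × activity factor = 1918.75 × 1.175 = 2254.5313 kcal/day.
Apply stress factor: 2254.5313 × 1.2 = 2705.4375 kcal/day.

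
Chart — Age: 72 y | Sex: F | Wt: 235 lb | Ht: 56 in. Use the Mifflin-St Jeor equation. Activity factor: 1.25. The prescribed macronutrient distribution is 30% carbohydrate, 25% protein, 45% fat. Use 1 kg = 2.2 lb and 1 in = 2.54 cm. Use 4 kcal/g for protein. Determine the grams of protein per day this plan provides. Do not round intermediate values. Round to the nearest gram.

112 g/day

Convert to metric: weight = 235 ÷ 2.2 = 106.8182 kg; height = 56 × 2.54 = 142.24 cm.
Mifflin-St Jeor (female): BMR = 10(106.8182) + 6.25(142.24) − 5(72) − 161 = 1068.1818 + 889 − 360 − 161 = 1436.1818 kcal/day.
TEE = 1436.1818 × 1.25 = 1795.2273 kcal/day.
Protein energy = 25% × 1795.2273 = 448.8068 kcal.
Protein = 448.8068 ÷ 4 kcal/g = 112.2017 g.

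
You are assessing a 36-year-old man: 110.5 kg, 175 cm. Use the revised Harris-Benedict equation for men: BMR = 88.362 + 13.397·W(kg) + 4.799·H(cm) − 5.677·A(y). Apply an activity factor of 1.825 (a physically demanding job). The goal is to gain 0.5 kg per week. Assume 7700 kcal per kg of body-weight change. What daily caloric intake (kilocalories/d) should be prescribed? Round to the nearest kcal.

4573 kilocalories/d

Harris-Benedict: BMR = 88.362 + 13.397(110.5) + 4.799(175) − 5.677(36) = 2204.1835 kcal/day.
TEE = 2204.1835 × 1.825 = 4022.6349 kcal/day.
Required daily surplus = 0.5 × 7700 ÷ 7 = 550 kcal/day.
Target intake = 4022.6349 + 550 = 4572.6349 kcal/day.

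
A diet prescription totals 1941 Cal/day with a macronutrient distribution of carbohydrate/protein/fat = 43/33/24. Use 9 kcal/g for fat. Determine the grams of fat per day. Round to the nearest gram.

Fat energy = 24% × 1941 = 465.84 kcal.
At 9 kcal/g: 465.84 ÷ 9 = 51.76 g.

52 g/day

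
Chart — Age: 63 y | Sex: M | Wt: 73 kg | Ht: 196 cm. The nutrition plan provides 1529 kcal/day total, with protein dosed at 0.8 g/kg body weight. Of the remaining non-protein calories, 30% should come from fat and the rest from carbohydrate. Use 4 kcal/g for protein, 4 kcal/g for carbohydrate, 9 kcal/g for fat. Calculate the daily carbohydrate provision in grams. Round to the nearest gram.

Protein = 0.8 × 73 = 58.4 g → 58.4 × 4 = 233.6 kcal.
Non-protein calories = 1529 − 233.6 = 1295.4 kcal.
Fat: 30% × 1295.4 = 388.62 kcal; carbohydrate: 906.78 kcal.
Carbohydrate: 906.78 kcal ÷ 4 kcal/g = 226.695 g.

227 g/day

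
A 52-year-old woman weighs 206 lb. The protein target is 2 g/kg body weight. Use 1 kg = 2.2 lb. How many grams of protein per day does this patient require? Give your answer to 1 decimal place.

187.3 g/day

Weight in kg = 206 ÷ 2.2 = 93.6364 kg.
Protein = 2 g/kg × 93.6364 kg = 187.2727 g/day.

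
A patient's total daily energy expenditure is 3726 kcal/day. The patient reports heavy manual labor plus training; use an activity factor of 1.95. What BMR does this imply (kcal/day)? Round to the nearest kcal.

BMR = TEE ÷ activity factor = 3726 ÷ 1.95 = 1910.7692 kcal/day.

1911 kcal/day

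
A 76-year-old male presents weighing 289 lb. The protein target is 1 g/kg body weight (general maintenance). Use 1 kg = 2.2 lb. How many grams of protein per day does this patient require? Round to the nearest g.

Weight in kg = 289 ÷ 2.2 = 131.3636 kg.
Protein = 1 g/kg × 131.3636 kg = 131.3636 g/day.

131 g/day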